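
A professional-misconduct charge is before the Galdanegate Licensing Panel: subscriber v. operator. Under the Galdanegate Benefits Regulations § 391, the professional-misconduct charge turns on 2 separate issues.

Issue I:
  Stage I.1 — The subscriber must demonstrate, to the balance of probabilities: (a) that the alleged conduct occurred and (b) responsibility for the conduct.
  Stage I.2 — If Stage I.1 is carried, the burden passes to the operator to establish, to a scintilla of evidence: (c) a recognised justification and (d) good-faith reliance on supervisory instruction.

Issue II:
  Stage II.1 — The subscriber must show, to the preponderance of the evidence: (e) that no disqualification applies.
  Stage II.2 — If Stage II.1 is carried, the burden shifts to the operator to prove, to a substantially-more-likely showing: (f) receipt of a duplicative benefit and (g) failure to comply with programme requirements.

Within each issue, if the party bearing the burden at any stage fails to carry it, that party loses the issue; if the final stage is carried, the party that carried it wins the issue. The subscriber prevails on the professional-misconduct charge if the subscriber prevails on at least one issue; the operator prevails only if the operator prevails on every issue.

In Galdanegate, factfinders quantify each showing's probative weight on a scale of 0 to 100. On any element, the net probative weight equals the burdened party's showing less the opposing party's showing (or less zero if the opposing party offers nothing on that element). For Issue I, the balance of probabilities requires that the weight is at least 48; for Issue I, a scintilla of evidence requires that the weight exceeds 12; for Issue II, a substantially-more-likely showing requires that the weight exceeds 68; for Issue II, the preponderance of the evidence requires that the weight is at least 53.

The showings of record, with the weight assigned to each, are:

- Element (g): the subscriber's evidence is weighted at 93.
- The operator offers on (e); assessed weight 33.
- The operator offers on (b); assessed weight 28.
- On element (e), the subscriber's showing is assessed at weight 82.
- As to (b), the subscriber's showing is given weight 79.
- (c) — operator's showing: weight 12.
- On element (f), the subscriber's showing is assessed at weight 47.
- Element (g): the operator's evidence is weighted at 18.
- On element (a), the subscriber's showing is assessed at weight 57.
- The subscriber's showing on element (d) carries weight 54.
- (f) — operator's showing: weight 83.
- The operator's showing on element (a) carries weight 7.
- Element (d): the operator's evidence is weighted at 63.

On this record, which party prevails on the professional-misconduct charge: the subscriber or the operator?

subscriber

— Issue I —
Stage I.1 — burden on subscriber; standard: the balance of probabilities (weight is at least 48).
    (a): 57 − 7 = 50 ≥ 48 [met]
    (b): 79 − 28 = 51 ≥ 48 [met]
  All elements met. The burden passes to the operator.
Stage I.2 — burden on operator; standard: a scintilla of evidence (weight exceeds 12).
    (c): 12 ≤ 12 [not met]
    (d): 63 − 54 = 9 ≤ 12 [not met]
  Stage I.2 not carried; the operator fails its burden.
So the subscriber prevails on this issue.
— Issue II —
Stage II.1 (subscriber, the preponderance of the evidence, weight is at least 53): (e) net 82−33=49 < 53 — fails.
  Stage II.1 not carried; the subscriber fails its burden.
So the operator prevails on this issue.
Per-issue: Issue I → subscriber; Issue II → operator. The subscriber must prevail on at least one issue; overall, the subscriber prevails.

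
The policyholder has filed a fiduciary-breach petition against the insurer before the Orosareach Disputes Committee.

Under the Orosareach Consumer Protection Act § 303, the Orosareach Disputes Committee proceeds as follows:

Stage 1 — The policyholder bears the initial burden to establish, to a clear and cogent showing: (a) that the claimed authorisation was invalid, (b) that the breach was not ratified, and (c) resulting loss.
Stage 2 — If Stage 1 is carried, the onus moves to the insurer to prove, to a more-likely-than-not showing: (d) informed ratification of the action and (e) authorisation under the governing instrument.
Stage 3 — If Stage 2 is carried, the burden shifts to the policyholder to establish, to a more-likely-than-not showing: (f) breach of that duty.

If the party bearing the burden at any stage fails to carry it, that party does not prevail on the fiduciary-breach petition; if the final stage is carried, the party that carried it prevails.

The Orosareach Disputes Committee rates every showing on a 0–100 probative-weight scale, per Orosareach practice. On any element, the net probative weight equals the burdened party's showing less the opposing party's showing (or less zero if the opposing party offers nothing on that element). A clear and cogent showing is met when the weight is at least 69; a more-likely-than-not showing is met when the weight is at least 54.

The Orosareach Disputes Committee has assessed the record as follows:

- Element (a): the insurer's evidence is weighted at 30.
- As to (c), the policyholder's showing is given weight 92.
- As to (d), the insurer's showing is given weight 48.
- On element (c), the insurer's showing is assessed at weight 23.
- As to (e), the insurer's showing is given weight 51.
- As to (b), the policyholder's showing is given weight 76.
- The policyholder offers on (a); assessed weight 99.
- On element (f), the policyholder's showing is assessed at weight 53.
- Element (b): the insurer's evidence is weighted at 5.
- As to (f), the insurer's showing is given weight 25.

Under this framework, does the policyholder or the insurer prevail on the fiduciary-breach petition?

policyholder

Stage 1 (policyholder, a clear and cogent showing, weight is at least 69): (a) net 99−30=69 ≥ 69 — meets; (b) net 76−5=71 ≥ 69 — meets; (c) net 92−23=69 ≥ 69 — meets.
  The policyholder carries Stage 1; the insurer now bears the burden.
Stage 2 (insurer, a more-likely-than-not showing, weight is at least 54): (d) 48 < 54 — fails; (e) 51 < 54 — fails.
  Stage 2 not carried; the insurer fails its burden.
The analysis ends at Stage 2; the policyholder prevails.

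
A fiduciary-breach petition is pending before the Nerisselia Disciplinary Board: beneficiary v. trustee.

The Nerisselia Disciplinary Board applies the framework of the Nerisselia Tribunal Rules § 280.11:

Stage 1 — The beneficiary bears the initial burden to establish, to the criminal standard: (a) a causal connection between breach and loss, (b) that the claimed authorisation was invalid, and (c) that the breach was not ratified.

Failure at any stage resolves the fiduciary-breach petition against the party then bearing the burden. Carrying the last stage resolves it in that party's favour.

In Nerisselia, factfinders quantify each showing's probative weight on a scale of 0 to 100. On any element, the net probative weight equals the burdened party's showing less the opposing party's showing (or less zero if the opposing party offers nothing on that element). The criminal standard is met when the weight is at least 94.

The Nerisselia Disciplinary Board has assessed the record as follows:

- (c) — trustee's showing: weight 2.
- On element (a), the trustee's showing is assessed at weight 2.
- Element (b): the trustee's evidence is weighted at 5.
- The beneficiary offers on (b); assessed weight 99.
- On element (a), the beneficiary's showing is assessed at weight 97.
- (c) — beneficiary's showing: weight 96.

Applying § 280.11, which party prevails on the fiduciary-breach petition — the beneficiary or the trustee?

beneficiary

Stage 1 (beneficiary, the criminal standard, weight is at least 94): (a) net 97−2=95 ≥ 94 — meets; (b) net 99−5=94 ≥ 94 — meets; (c) net 96−2=94 ≥ 94 — meets.
  All elements met at the final stage.
Every stage carried; the beneficiary prevails.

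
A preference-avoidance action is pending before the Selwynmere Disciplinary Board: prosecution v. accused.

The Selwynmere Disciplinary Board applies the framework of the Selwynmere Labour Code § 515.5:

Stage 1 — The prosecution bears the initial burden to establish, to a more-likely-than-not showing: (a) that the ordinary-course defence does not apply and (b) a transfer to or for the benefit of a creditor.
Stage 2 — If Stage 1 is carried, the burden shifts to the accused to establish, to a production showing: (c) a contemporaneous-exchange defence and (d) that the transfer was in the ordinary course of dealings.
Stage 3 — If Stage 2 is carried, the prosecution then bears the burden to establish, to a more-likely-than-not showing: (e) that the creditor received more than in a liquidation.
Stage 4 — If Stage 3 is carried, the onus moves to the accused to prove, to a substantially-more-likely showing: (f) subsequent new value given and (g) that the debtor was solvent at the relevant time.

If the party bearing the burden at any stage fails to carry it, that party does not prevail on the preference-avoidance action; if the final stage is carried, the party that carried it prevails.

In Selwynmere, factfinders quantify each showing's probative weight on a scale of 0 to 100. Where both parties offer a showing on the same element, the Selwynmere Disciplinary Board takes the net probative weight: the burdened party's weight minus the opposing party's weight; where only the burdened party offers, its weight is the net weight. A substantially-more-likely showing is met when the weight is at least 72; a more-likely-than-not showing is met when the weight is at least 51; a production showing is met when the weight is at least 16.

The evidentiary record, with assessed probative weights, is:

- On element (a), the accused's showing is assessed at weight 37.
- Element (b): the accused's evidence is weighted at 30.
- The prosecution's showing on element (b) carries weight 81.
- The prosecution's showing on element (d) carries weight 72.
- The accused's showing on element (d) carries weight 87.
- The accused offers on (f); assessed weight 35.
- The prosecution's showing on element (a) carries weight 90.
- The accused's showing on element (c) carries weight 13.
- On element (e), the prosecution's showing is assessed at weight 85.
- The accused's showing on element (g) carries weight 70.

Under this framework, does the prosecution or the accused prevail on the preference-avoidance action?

At Stage 1 the prosecution must meet a more-likely-than-not showing (weight is at least 51): on (a) the weight is 90 less the opposing 37 gives net 53, ≥ 51, so (a) meets the standard; on (b) the weight is 81 less the opposing 30 gives net 51, which does reach 51, so (b) meets the standard.
  Stage 1 is satisfied; the onus moves to the accused.
At Stage 2 the accused must meet a production showing (weight is at least 16): on (c) the weight is 13, which does not reach 16, so (c) does not meet the standard; on (d) the weight is 87 less the opposing 72 gives net 15, which does not reach 16, so (d) does not meet the standard.
  Not every element is met, so the accused fails to carry Stage 2.
The analysis ends at Stage 2; the prosecution prevails.

prosecution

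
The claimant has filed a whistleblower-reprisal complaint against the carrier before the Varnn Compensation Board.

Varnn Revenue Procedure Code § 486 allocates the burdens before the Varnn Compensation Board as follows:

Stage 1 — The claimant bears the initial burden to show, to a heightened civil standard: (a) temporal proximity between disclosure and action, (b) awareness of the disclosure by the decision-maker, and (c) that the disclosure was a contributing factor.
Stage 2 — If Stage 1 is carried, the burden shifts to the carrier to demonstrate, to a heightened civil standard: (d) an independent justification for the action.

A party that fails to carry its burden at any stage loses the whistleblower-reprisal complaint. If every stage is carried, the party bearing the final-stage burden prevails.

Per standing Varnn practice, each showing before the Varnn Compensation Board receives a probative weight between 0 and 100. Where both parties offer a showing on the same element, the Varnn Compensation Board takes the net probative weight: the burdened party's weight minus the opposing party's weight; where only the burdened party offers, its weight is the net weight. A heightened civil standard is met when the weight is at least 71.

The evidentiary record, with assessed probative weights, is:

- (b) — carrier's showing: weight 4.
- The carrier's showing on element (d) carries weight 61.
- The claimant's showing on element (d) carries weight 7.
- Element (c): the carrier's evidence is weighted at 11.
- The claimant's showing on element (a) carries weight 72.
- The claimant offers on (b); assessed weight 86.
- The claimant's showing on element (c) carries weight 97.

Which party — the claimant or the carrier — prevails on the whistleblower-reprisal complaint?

Stage 1 — burden on claimant; standard: a heightened civil standard (weight is at least 71).
    (a): 72 ≥ 71 [met]
    (b): 86 − 4 = 82 ≥ 71 [met]
    (c): 97 − 11 = 86 ≥ 71 [met]
  All elements met. The burden passes to the carrier.
Stage 2 — burden on carrier; standard: a heightened civil standard (weight is at least 71).
    (d): 61 − 7 = 54 < 71 [not met]
  The carrier does not carry Stage 2.
The claimant prevails.

claimant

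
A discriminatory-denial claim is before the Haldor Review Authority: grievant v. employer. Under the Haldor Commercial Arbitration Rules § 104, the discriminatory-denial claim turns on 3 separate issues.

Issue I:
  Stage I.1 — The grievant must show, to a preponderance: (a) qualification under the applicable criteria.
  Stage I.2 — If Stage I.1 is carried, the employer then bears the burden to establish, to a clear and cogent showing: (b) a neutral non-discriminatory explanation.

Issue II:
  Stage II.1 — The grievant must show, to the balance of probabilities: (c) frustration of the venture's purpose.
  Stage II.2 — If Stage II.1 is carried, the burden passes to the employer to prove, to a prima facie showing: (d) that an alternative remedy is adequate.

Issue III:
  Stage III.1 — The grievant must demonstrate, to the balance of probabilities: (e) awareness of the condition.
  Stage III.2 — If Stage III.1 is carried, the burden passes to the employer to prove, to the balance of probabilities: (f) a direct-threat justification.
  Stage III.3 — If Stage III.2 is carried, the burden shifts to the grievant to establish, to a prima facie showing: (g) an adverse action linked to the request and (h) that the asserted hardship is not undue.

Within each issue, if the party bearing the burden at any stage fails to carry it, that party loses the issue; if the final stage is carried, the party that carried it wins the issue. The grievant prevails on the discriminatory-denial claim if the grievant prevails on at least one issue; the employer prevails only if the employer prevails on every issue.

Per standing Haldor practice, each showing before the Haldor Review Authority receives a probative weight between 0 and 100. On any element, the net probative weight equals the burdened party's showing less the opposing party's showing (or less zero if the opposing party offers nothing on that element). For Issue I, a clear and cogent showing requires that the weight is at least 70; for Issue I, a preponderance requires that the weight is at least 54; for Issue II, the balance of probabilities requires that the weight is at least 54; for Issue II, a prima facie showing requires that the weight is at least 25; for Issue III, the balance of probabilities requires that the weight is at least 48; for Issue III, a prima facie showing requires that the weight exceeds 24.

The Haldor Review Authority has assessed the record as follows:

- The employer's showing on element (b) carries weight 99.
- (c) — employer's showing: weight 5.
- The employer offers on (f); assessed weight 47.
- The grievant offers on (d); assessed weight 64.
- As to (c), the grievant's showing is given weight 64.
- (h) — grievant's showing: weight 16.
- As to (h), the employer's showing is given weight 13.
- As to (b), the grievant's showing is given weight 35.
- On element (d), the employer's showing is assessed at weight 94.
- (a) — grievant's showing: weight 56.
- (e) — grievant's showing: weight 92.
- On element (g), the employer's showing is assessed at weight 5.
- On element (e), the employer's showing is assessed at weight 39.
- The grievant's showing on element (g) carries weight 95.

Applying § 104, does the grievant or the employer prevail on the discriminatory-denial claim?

— Issue I —
Stage I.1 (grievant, a preponderance, weight is at least 54): (a) 56 ≥ 54 — meets.
  The grievant carries Stage I.1; the employer now bears the burden.
Stage I.2 (employer, a clear and cogent showing, weight is at least 70): (b) net 99−35=64 < 70 — fails.
  Not every element is met, so the employer fails to carry Stage I.2.
The analysis ends at Stage I.2; the grievant prevails on this issue.
— Issue II —
Stage II.1 — burden on grievant; standard: the balance of probabilities (weight is at least 54).
    (c): 64 − 5 = 59 ≥ 54 [met]
  The grievant carries Stage II.1; the employer now bears the burden.
Stage II.2 — burden on employer; standard: a prima facie showing (weight is at least 25).
    (d): 94 − 64 = 30 ≥ 25 [met]
  Stage II.2 carried; the final stage is satisfied.
With every stage satisfied, the employer prevails on this issue.
— Issue III —
Stage III.1 (grievant, the balance of probabilities, weight is at least 48): (e) net 92−39=53 ≥ 48 — meets.
  Stage III.1 carried; the burden shifts to the employer.
Stage III.2 (employer, the balance of probabilities, weight is at least 48): (f) 47 < 48 — fails.
  The employer does not carry Stage III.2.
The grievant prevails on this issue.
Per-issue: Issue I → grievant; Issue II → employer; Issue III → grievant. The grievant must prevail on at least one issue; overall, the grievant prevails.

grievant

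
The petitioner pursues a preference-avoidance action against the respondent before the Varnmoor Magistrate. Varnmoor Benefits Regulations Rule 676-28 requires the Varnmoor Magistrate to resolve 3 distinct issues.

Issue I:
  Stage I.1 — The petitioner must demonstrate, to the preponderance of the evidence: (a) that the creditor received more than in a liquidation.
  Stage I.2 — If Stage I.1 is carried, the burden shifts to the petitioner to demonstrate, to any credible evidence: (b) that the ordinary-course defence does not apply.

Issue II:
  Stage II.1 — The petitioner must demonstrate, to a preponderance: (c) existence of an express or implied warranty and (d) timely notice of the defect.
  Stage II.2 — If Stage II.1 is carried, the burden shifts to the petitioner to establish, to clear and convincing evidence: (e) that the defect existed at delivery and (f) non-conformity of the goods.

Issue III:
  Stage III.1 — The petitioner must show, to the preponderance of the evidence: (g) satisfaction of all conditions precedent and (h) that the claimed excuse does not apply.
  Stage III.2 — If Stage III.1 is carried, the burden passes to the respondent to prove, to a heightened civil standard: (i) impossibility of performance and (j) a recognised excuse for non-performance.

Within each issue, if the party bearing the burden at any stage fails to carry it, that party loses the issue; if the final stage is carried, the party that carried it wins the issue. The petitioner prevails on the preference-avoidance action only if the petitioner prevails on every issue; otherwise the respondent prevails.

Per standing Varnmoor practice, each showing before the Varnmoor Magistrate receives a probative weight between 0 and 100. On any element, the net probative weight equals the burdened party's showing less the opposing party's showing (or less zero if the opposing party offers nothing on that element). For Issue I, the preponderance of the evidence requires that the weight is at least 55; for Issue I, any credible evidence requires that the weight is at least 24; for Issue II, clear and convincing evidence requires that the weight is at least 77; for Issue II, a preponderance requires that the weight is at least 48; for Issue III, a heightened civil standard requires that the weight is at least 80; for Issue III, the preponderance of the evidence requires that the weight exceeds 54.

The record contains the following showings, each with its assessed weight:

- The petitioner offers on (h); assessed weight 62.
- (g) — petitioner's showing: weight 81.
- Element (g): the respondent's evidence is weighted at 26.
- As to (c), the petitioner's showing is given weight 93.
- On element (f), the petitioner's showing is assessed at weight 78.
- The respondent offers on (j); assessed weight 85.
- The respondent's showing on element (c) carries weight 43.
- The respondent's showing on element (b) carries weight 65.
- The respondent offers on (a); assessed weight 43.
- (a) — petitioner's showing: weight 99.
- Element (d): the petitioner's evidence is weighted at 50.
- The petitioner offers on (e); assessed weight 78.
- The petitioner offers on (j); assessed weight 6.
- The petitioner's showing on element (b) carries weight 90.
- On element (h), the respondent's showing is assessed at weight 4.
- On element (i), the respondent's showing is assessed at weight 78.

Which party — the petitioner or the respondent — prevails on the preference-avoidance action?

— Issue I —
At Stage I.1 the petitioner must meet the preponderance of the evidence (weight is at least 55): on (a) the weight is 99 less the opposing 43 gives net 56, which does reach 55, so (a) meets the standard.
  Stage I.1 is satisfied; the petitioner continues to bear the burden.
At Stage I.2 the petitioner must meet any credible evidence (weight is at least 24): on (b) the weight is 90 less the opposing 65 gives net 25, which does reach 24, so (b) meets the standard.
  The petitioner carries the last stage.
Every stage carried; the petitioner prevails on this issue.
— Issue II —
Stage II.1 — burden on petitioner; standard: a preponderance (weight is at least 48).
    (c): 93 − 43 = 50 ≥ 48 [met]
    (d): 50 ≥ 48 [met]
  Stage II.1 is satisfied; the petitioner continues to bear the burden.
Stage II.2 — burden on petitioner; standard: clear and convincing evidence (weight is at least 77).
    (e): 78 ≥ 77 [met]
    (f): 78 ≥ 77 [met]
  The petitioner carries the last stage.
With every stage satisfied, the petitioner prevails on this issue.
— Issue III —
Stage III.1 — burden on petitioner; standard: the preponderance of the evidence (weight exceeds 54).
    (g): 81 − 26 = 55 > 54 [met]
    (h): 62 − 4 = 58 > 54 [met]
  Stage III.1 carried; the burden shifts to the respondent.
Stage III.2 — burden on respondent; standard: a heightened civil standard (weight is at least 80).
    (i): 78 < 80 [not met]
    (j): 85 − 6 = 79 < 80 [not met]
  Not every element is met, so the respondent fails to carry Stage III.2.
The petitioner prevails on this issue.
Per-issue: Issue I → petitioner; Issue II → petitioner; Issue III → petitioner. The petitioner must prevail on every issue; overall, the petitioner prevails.

petitioner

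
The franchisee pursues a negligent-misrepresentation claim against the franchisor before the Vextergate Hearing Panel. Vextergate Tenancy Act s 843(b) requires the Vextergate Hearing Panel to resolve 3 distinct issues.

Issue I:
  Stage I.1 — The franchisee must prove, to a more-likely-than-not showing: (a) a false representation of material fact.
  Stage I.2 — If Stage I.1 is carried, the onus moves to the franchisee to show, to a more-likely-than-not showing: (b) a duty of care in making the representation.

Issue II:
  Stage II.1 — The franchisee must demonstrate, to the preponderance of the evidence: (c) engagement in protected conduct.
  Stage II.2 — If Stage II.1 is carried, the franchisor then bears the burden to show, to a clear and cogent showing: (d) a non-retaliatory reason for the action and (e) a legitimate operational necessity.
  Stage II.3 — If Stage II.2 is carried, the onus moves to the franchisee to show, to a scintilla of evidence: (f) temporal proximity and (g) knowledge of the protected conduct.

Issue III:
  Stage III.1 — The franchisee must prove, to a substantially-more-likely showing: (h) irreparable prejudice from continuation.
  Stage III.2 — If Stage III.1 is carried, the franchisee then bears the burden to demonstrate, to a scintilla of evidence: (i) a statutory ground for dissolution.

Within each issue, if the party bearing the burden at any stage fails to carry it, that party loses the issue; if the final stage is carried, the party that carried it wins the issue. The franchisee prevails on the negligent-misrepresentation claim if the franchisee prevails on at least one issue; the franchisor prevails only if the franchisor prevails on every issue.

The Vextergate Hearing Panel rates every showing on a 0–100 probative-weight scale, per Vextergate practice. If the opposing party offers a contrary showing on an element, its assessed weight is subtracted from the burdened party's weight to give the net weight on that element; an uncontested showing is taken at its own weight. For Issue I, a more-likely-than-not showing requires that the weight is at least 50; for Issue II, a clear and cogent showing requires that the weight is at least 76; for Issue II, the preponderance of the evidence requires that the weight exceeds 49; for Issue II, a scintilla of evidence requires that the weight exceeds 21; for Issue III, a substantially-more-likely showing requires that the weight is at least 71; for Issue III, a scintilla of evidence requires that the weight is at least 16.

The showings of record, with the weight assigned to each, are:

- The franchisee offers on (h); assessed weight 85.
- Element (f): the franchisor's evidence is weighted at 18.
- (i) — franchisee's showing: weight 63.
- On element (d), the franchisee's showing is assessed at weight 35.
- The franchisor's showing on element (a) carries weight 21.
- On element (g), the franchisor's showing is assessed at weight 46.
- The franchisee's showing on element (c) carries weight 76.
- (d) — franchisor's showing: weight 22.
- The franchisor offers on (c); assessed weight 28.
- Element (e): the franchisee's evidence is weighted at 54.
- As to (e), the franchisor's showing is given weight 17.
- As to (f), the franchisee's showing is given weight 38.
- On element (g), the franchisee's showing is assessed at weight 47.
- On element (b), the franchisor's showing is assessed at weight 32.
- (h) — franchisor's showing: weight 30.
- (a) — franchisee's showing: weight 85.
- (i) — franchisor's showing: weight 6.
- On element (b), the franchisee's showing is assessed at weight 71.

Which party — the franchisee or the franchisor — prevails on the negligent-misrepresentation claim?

— Issue I —
Stage I.1 (franchisee, a more-likely-than-not showing, weight is at least 50): (a) net 85−21=64 ≥ 50 — meets.
  Stage I.1 is satisfied; the franchisee continues to bear the burden.
Stage I.2 (franchisee, a more-likely-than-not showing, weight is at least 50): (b) net 71−32=39 < 50 — fails.
  The franchisee does not carry Stage I.2.
So the franchisor prevails on this issue.
— Issue II —
At Stage II.1 the franchisee must meet the preponderance of the evidence (weight exceeds 49): on (c) the weight is 76 less the opposing 28 gives net 48, which does not exceed 49, so (c) does not meet the standard.
  Not every element is met, so the franchisee fails to carry Stage II.1.
The franchisor prevails on this issue.
— Issue III —
Stage III.1 — burden on franchisee; standard: a substantially-more-likely showing (weight is at least 71).
    (h): 85 − 30 = 55 < 71 [not met]
  The franchisee does not carry Stage III.1.
The analysis ends at Stage III.1; the franchisor prevails on this issue.
Per-issue: Issue I → franchisor; Issue II → franchisor; Issue III → franchisor. The franchisee must prevail on at least one issue; overall, the franchisor prevails.

franchisor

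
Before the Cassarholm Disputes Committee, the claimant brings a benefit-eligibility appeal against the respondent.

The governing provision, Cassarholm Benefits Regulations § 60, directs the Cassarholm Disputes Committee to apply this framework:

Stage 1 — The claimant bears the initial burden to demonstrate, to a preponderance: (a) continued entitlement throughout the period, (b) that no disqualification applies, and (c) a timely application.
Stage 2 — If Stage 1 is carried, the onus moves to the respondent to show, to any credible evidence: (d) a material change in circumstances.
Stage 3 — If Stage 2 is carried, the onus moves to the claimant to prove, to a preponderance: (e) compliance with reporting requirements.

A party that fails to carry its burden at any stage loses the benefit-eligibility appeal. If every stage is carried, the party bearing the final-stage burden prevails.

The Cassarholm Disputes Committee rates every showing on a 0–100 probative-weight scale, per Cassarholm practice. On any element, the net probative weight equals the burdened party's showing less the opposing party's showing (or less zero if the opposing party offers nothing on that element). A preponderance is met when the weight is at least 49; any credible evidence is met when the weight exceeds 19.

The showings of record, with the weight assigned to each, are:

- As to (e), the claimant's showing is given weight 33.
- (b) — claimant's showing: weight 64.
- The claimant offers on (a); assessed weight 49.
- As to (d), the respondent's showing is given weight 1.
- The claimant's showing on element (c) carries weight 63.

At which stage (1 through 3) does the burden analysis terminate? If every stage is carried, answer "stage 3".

At Stage 1 the claimant must meet a preponderance (weight is at least 49): on (a) the weight is 49, ≥ 49, so (a) meets the standard; on (b) the weight is 64, ≥ 49, so (b) meets the standard; on (c) the weight is 63, ≥ 49, so (c) meets the standard.
  Stage 1 carried; the burden shifts to the respondent.
At Stage 2 the respondent must meet any credible evidence (weight exceeds 19): on (d) the weight is 1, ≤ 19, so (d) does not meet the standard.
  Stage 2 not carried; the respondent fails its burden.
The claimant prevails.

stage 2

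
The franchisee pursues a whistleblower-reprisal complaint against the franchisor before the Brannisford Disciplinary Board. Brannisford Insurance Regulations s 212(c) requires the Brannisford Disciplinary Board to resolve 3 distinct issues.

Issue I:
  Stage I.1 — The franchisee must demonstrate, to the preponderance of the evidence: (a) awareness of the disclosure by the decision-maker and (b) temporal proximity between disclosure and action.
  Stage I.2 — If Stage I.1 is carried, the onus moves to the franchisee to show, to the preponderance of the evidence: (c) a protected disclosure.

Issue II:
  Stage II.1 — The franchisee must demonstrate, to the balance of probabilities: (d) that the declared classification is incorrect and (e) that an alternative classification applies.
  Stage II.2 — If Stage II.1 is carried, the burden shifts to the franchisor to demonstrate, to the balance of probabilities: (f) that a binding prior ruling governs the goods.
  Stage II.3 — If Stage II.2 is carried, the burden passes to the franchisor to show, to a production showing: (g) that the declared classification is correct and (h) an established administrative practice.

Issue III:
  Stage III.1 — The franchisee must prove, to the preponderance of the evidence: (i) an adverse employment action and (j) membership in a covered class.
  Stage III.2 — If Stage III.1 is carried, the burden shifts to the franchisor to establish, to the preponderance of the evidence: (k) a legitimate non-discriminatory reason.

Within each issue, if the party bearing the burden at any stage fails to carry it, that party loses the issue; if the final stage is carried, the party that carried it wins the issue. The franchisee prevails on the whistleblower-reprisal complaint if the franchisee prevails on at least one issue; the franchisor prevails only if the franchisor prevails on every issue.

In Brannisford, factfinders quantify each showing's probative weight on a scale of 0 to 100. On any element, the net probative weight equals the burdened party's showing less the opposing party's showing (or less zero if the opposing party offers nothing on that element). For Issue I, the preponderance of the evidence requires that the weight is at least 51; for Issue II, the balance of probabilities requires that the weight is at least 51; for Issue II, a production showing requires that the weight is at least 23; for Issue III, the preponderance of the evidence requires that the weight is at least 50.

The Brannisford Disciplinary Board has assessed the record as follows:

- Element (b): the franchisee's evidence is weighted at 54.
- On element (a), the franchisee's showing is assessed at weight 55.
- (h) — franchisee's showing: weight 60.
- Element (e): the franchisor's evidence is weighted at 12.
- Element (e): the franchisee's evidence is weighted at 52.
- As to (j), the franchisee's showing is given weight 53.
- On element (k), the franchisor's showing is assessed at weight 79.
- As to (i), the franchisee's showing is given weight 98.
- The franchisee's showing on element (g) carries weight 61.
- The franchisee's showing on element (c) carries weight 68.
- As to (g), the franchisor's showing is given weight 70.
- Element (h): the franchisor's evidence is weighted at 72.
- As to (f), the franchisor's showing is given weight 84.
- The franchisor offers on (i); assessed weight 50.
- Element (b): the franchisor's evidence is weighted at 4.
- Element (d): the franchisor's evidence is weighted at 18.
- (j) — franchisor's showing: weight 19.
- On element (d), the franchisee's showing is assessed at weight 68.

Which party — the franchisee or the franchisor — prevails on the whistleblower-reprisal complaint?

franchisor

— Issue I —
Stage I.1 — burden on franchisee; standard: the preponderance of the evidence (weight is at least 51).
    (a): 55 ≥ 51 [met]
    (b): 54 − 4 = 50 < 51 [not met]
  Stage I.1 not carried; the franchisee fails its burden.
So the franchisor prevails on this issue.
— Issue II —
Stage II.1 — burden on franchisee; standard: the balance of probabilities (weight is at least 51).
    (d): 68 − 18 = 50 < 51 [not met]
    (e): 52 − 12 = 40 < 51 [not met]
  Stage II.1 not carried; the franchisee fails its burden.
The franchisor prevails on this issue.
— Issue III —
Stage III.1 (franchisee, the preponderance of the evidence, weight is at least 50): (i) net 98−50=48 < 50 — fails; (j) net 53−19=34 < 50 — fails.
  The franchisee does not carry Stage III.1.
The analysis ends at Stage III.1; the franchisor prevails on this issue.
Per-issue: Issue I → franchisor; Issue II → franchisor; Issue III → franchisor. The franchisee must prevail on at least one issue; overall, the franchisor prevails.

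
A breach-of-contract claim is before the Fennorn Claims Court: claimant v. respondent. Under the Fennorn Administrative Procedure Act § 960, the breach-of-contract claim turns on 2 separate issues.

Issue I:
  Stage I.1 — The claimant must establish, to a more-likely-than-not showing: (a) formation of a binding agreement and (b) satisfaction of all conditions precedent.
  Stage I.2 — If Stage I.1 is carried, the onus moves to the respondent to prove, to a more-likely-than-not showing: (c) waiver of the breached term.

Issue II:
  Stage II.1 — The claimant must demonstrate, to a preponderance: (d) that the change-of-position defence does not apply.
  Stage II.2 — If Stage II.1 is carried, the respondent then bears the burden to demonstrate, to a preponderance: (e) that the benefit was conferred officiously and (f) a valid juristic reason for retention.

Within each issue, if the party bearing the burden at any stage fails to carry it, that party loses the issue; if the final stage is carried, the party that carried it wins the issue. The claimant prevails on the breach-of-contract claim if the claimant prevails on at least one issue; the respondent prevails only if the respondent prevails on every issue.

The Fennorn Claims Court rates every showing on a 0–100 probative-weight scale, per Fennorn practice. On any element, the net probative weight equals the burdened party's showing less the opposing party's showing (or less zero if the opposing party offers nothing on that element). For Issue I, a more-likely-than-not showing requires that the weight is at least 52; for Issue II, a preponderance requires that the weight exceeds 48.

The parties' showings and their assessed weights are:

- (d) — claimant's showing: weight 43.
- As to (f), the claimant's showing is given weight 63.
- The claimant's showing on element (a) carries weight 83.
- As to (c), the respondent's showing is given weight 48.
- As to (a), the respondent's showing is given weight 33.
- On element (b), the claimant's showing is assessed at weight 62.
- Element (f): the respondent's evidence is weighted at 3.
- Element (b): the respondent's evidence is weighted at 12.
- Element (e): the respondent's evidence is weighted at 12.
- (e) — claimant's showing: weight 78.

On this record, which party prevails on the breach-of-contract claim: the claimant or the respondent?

respondent

— Issue I —
Stage I.1 (claimant, a more-likely-than-not showing, weight is at least 52): (a) net 83−33=50 < 52 — fails; (b) net 62−12=50 < 52 — fails.
  Stage I.1 not carried; the claimant fails its burden.
So the respondent prevails on this issue.
— Issue II —
At Stage II.1 the claimant must meet a preponderance (weight exceeds 48): on (d) the weight is 43, which does not exceed 48, so (d) does not meet the standard.
  The claimant does not carry Stage II.1.
The respondent prevails on this issue.
Per-issue: Issue I → respondent; Issue II → respondent. The claimant must prevail on at least one issue; overall, the respondent prevails.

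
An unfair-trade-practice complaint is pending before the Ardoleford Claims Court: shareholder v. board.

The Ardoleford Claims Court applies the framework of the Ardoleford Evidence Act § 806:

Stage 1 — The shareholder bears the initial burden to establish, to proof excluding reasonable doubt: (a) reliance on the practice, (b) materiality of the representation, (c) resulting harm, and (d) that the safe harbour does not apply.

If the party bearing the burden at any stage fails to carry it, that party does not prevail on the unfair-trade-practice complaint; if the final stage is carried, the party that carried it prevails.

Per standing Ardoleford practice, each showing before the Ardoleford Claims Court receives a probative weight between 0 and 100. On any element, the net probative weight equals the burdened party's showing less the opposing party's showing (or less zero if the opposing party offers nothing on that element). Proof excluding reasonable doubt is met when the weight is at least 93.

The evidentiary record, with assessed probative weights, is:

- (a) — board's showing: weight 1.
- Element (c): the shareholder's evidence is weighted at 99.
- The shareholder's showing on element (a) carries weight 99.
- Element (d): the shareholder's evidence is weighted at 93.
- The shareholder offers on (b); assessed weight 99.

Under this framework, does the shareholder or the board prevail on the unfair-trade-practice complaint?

shareholder

Stage 1 — burden on shareholder; standard: proof excluding reasonable doubt (weight is at least 93).
    (a): 99 − 1 = 98 ≥ 93 [met]
    (b): 99 ≥ 93 [met]
    (c): 99 ≥ 93 [met]
    (d): 93 ≥ 93 [met]
  The shareholder carries the last stage.
With every stage satisfied, the shareholder prevails.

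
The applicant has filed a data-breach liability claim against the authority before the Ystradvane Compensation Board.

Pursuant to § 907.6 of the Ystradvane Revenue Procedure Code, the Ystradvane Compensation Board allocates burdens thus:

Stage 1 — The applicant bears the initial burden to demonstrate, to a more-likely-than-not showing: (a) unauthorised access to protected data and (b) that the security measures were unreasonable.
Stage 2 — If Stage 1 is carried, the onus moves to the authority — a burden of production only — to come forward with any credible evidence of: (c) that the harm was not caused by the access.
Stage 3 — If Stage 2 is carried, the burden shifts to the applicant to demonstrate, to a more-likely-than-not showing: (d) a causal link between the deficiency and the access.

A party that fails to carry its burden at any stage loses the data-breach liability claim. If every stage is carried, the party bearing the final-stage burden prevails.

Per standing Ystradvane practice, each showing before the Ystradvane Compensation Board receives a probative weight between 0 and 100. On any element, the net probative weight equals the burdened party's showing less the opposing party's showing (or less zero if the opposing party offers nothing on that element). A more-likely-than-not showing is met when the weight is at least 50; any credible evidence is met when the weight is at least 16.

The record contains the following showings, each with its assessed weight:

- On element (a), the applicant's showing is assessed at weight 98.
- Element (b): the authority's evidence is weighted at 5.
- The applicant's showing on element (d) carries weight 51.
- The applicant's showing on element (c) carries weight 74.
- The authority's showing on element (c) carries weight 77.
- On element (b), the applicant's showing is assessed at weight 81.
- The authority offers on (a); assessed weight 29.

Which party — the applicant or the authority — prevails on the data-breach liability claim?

Stage 1 — burden on applicant; standard: a more-likely-than-not showing (weight is at least 50).
    (a): 98 − 29 = 69 ≥ 50 [met]
    (b): 81 − 5 = 76 ≥ 50 [met]
  Stage 1 is satisfied; the onus moves to the authority.
Stage 2 — burden on authority; standard: any credible evidence (weight is at least 16).
    (c): 77 − 74 = 3 < 16 [not met]
  Not every element is met, so the authority fails to carry Stage 2.
The analysis ends at Stage 2; the applicant prevails.

applicant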